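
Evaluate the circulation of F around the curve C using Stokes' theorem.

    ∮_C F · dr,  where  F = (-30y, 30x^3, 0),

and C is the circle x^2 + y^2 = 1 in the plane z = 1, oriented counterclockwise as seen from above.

Let S be the flat disk x^2 + y^2 ≤ 1 in the plane z = 1, with upward unit normal n̂ = ẑ. By Stokes' theorem,

    ∮_C F · dr = ∬_S (∇ × F) · n̂ dS = ∬_D (curl F)_z dA,

where D is the disk x^2 + y^2 ≤ 1.

Compute the curl of F = (-30y, 30x^3, 0):
    (∇ × F)_x = ∂F_z/∂y - ∂F_y/∂z = 0,
    (∇ × F)_y = ∂F_x/∂z - ∂F_z/∂x = 0,
    (∇ × F)_z = ∂F_y/∂x - ∂F_x/∂y = 90x^2 + 30.

On z = 1, (curl F)_z = 90x^2 + 30.

Convert to polar (x = r cos θ, y = r sin θ, dA = r dr dθ); the integrand becomes 90r^2cos(θ)^2 + 30, so

    ∬_D (curl F)_z dA = ∫_0^{2π} ∫_0^{1} (90r^2cos(θ)^2 + 30) · r dr dθ.

Inner (r from 0 to 1): 45cos(θ)^2/2 + 15.
Outer (θ from 0 to 2π): 105π/2.

Therefore ∮_C F · dr = 105π/2.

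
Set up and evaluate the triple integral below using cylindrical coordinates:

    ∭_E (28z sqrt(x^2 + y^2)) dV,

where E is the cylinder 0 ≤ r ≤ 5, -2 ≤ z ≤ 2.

In cylindrical coordinates, x = r cos(θ), y = r sin(θ), z = z, and dV = r dr dθ dz.

The integrand becomes 28r z, so

    ∭_E (28z sqrt(x^2 + y^2)) dV = ∫_{0}^{2π} ∫_{0}^{5} ∫_{-2}^{2} (28r z) · r dz dr dθ.

Inner (z): 0.
Middle (r from 0 to 5): 0.
Outer (θ): 0.

Therefore the triple integral equals 0.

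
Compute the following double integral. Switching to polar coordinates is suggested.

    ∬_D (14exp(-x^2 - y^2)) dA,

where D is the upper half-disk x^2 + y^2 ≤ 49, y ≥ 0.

The region D is 0 ≤ r ≤ 7, 0 ≤ θ ≤ π in polar coordinates, where x = r cos(θ), y = r sin(θ), and dA = r dr dθ.

Under the substitution, the integrand becomes 14exp(-r^2), so

    ∬_D (14exp(-x^2 - y^2)) dA = ∫_{0}^{π} ∫_{0}^{7} (14exp(-r^2)) · r dr dθ.

Inner integral (in r): ∫_{0}^{7} (14exp(-r^2)) · r dr = 7 - 7exp(-49).

Outer integral (in θ): ∫_{0}^{π} (7 - 7exp(-49)) dθ = -7π exp(-49) + 7π.

Therefore ∬_D (14exp(-x^2 - y^2)) dA = -7π exp(-49) + 7π.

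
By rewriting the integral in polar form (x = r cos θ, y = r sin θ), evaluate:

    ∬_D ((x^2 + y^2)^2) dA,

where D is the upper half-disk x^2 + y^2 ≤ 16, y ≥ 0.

The region D is 0 ≤ r ≤ 4, 0 ≤ θ ≤ π in polar coordinates, where x = r cos(θ), y = r sin(θ), and dA = r dr dθ.

Under the substitution, the integrand becomes r^4, so

    ∬_D ((x^2 + y^2)^2) dA = ∫_{0}^{π} ∫_{0}^{4} (r^4) · r dr dθ.

Inner integral (in r): ∫_{0}^{4} (r^4) · r dr = 2048/3.

Outer integral (in θ): ∫_{0}^{π} (2048/3) dθ = 2048π/3.

Therefore ∬_D ((x^2 + y^2)^2) dA = 2048π/3.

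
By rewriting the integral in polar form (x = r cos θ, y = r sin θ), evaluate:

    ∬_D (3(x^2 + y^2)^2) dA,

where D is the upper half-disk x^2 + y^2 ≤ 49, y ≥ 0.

The region D is 0 ≤ r ≤ 7, 0 ≤ θ ≤ π in polar coordinates, where x = r cos(θ), y = r sin(θ), and dA = r dr dθ.

Under the substitution, the integrand becomes 3r^4, so

    ∬_D (3(x^2 + y^2)^2) dA = ∫_{0}^{π} ∫_{0}^{7} (3r^4) · r dr dθ.

Inner integral (in r): ∫_{0}^{7} (3r^4) · r dr = 117649/2.

Outer integral (in θ): ∫_{0}^{π} (117649/2) dθ = 117649π/2.

Therefore ∬_D (3(x^2 + y^2)^2) dA = 117649π/2.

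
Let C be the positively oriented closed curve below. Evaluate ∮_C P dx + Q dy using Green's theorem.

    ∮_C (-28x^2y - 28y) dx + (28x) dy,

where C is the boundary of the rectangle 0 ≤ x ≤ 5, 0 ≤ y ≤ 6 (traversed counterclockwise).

Green's theorem converts the closed line integral into a double integral over the enclosed region D:

    ∮_C P dx + Q dy = ∬_D (∂Q/∂x - ∂P/∂y) dA.

Here P = -28x^2y - 28y, Q = 28x, so

    ∂Q/∂x = 28,    ∂P/∂y = -28x^2 - 28,
    ∂Q/∂x - ∂P/∂y = 28x^2 + 56.

D is the region 0 ≤ x ≤ 5, 0 ≤ y ≤ 6. Evaluating the double integral:

    ∬_D (28x^2 + 56) dA = ∫_0^{5} ∫_0^{6} (28x^2 + 56) dy dx.

Inner (y from 0 to 6): 168x^2 + 336.
Outer (x from 0 to 5): 8680.

Therefore ∮_C P dx + Q dy = 8680.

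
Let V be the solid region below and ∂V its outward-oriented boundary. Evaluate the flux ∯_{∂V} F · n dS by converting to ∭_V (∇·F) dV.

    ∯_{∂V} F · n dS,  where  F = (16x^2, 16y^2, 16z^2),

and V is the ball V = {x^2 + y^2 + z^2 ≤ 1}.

By the divergence theorem,

    ∯_{∂V} F · n dS = ∭_V (∇ · F) dV.

Compute the divergence:
    ∇ · F = ∂F_x/∂x + ∂F_y/∂y + ∂F_z/∂z = 32x + 32y + 32z.

In spherical coordinates, x = ρ sin(φ) cos(θ), y = ρ sin(φ) sin(θ), z = ρ cos(φ), dV = ρ^2 sin(φ) dρ dφ dθ, with 0 ≤ ρ ≤ 1, 0 ≤ φ ≤ π, 0 ≤ θ ≤ 2π.

The integrand, after substitution and multiplying by the volume element, becomes (32ρ (sqrt(2)sin(φ)sin(θ + π/4) + cos(φ))) · ρ^2 sin(φ), so

    ∭_V (∇·F) dV = ∫_0^{2π} ∫_0^{π} ∫_0^{1} (32ρ (sqrt(2)sin(φ)sin(θ + π/4) + cos(φ))) · ρ^2 sin(φ) dρ dφ dθ.

Inner (ρ from 0 to 1): 8(sqrt(2)sin(φ)sin(θ + π/4) + cos(φ))sin(φ).
Middle (φ from 0 to π): 4sqrt(2)π sin(θ + π/4).
Outer (θ from 0 to 2π): 0.

Therefore ∯_{∂V} F · n dS = 0.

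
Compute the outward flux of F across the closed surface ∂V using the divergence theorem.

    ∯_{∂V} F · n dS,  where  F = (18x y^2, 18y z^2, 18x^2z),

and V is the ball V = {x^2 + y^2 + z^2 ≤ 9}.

By the divergence theorem,

    ∯_{∂V} F · n dS = ∭_V (∇ · F) dV.

Compute the divergence:
    ∇ · F = ∂F_x/∂x + ∂F_y/∂y + ∂F_z/∂z = 18y^2 + 18z^2 + 18x^2 = 18x^2 + 18y^2 + 18z^2.

In spherical coordinates, x = ρ sin(φ) cos(θ), y = ρ sin(φ) sin(θ), z = ρ cos(φ), dV = ρ^2 sin(φ) dρ dφ dθ, with 0 ≤ ρ ≤ 3, 0 ≤ φ ≤ π, 0 ≤ θ ≤ 2π.

The integrand, after substitution and multiplying by the volume element, becomes (18ρ^2) · ρ^2 sin(φ), so

    ∭_V (∇·F) dV = ∫_0^{2π} ∫_0^{π} ∫_0^{3} (18ρ^2) · ρ^2 sin(φ) dρ dφ dθ.

Inner (ρ from 0 to 3): 4374sin(φ)/5.
Middle (φ from 0 to π): 8748/5.
Outer (θ from 0 to 2π): 17496π/5.

Therefore ∯_{∂V} F · n dS = 17496π/5.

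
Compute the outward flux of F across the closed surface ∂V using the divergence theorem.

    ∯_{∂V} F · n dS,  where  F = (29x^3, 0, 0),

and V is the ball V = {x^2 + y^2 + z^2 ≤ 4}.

By the divergence theorem,

    ∯_{∂V} F · n dS = ∭_V (∇ · F) dV.

Compute the divergence:
    ∇ · F = ∂F_x/∂x + ∂F_y/∂y + ∂F_z/∂z = 87x^2 + 0 + 0 = 87x^2.

In spherical coordinates, x = ρ sin(φ) cos(θ), y = ρ sin(φ) sin(θ), z = ρ cos(φ), dV = ρ^2 sin(φ) dρ dφ dθ, with 0 ≤ ρ ≤ 2, 0 ≤ φ ≤ π, 0 ≤ θ ≤ 2π.

The integrand, after substitution and multiplying by the volume element, becomes (87ρ^2sin(φ)^2cos(θ)^2) · ρ^2 sin(φ), so

    ∭_V (∇·F) dV = ∫_0^{2π} ∫_0^{π} ∫_0^{2} (87ρ^2sin(φ)^2cos(θ)^2) · ρ^2 sin(φ) dρ dφ dθ.

Inner (ρ from 0 to 2): 2784sin(φ)^3cos(θ)^2/5.
Middle (φ from 0 to π): 3712cos(θ)^2/5.
Outer (θ from 0 to 2π): 3712π/5.

Therefore ∯_{∂V} F · n dS = 3712π/5.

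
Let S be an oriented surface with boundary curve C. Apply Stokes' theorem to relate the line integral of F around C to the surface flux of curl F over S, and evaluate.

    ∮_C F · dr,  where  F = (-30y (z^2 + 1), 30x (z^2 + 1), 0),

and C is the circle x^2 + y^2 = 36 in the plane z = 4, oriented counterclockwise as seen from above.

Let S be the flat disk x^2 + y^2 ≤ 36 in the plane z = 4, with upward unit normal n̂ = ẑ. By Stokes' theorem,

    ∮_C F · dr = ∬_S (∇ × F) · n̂ dS = ∬_D (curl F)_z dA,

where D is the disk x^2 + y^2 ≤ 36.

Compute the curl of F = (-30y (z^2 + 1), 30x (z^2 + 1), 0):
    (∇ × F)_x = ∂F_z/∂y - ∂F_y/∂z = -60x z,
    (∇ × F)_y = ∂F_x/∂z - ∂F_z/∂x = -60y z,
    (∇ × F)_z = ∂F_y/∂x - ∂F_x/∂y = 60z^2 + 60.

On z = 4, (curl F)_z = 1020.

Convert to polar (x = r cos θ, y = r sin θ, dA = r dr dθ); the integrand becomes 1020, so

    ∬_D (curl F)_z dA = ∫_0^{2π} ∫_0^{6} (1020) · r dr dθ.

Inner (r from 0 to 6): 18360.
Outer (θ from 0 to 2π): 36720π.

Therefore ∮_C F · dr = 36720π.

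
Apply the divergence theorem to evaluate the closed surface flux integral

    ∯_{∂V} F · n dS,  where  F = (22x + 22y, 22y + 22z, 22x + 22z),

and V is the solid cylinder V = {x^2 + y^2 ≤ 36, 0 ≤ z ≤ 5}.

By the divergence theorem,

    ∯_{∂V} F · n dS = ∭_V (∇ · F) dV.

Compute the divergence:
    ∇ · F = ∂F_x/∂x + ∂F_y/∂y + ∂F_z/∂z = 22 + 22 + 22 = 66.

In cylindrical coordinates, x = r cos(θ), y = r sin(θ), z = z, dV = r dr dθ dz, with 0 ≤ r ≤ 6, 0 ≤ θ ≤ 2π, 0 ≤ z ≤ 5.

The integrand, after substitution and multiplying by the volume element, becomes (66) · r, so

    ∭_V (∇·F) dV = ∫_0^{2π} ∫_0^{6} ∫_0^{5} (66) · r dz dr dθ.

Inner (z from 0 to 5): 330r.
Middle (r from 0 to 6): 5940.
Outer (θ from 0 to 2π): 11880π.

Therefore ∯_{∂V} F · n dS = 11880π.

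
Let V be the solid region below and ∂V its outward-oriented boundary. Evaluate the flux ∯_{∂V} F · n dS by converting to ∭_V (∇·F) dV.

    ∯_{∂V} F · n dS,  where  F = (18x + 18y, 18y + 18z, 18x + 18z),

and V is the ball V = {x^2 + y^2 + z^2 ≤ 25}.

By the divergence theorem,

    ∯_{∂V} F · n dS = ∭_V (∇ · F) dV.

Compute the divergence:
    ∇ · F = ∂F_x/∂x + ∂F_y/∂y + ∂F_z/∂z = 18 + 18 + 18 = 54.

In spherical coordinates, x = ρ sin(φ) cos(θ), y = ρ sin(φ) sin(θ), z = ρ cos(φ), dV = ρ^2 sin(φ) dρ dφ dθ, with 0 ≤ ρ ≤ 5, 0 ≤ φ ≤ π, 0 ≤ θ ≤ 2π.

The integrand, after substitution and multiplying by the volume element, becomes (54) · ρ^2 sin(φ), so

    ∭_V (∇·F) dV = ∫_0^{2π} ∫_0^{π} ∫_0^{5} (54) · ρ^2 sin(φ) dρ dφ dθ.

Inner (ρ from 0 to 5): 2250sin(φ).
Middle (φ from 0 to π): 4500.
Outer (θ from 0 to 2π): 9000π.

Therefore ∯_{∂V} F · n dS = 9000π.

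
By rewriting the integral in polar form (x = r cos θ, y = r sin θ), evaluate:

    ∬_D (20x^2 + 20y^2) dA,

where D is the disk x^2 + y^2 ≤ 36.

The region D is 0 ≤ r ≤ 6, 0 ≤ θ ≤ 2π in polar coordinates, where x = r cos(θ), y = r sin(θ), and dA = r dr dθ.

Under the substitution, the integrand becomes 20r^2, so

    ∬_D (20x^2 + 20y^2) dA = ∫_{0}^{2π} ∫_{0}^{6} (20r^2) · r dr dθ.

Inner integral (in r): ∫_{0}^{6} (20r^2) · r dr = 6480.

Outer integral (in θ): ∫_{0}^{2π} (6480) dθ = 12960π.

Therefore ∬_D (20x^2 + 20y^2) dA = 12960π.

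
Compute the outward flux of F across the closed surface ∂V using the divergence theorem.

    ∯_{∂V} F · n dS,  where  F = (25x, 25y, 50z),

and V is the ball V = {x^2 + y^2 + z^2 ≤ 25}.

By the divergence theorem,

    ∯_{∂V} F · n dS = ∭_V (∇ · F) dV.

Compute the divergence:
    ∇ · F = ∂F_x/∂x + ∂F_y/∂y + ∂F_z/∂z = 25 + 25 + 50 = 100.

In spherical coordinates, x = ρ sin(φ) cos(θ), y = ρ sin(φ) sin(θ), z = ρ cos(φ), dV = ρ^2 sin(φ) dρ dφ dθ, with 0 ≤ ρ ≤ 5, 0 ≤ φ ≤ π, 0 ≤ θ ≤ 2π.

The integrand, after substitution and multiplying by the volume element, becomes (100) · ρ^2 sin(φ), so

    ∭_V (∇·F) dV = ∫_0^{2π} ∫_0^{π} ∫_0^{5} (100) · ρ^2 sin(φ) dρ dφ dθ.

Inner (ρ from 0 to 5): 12500sin(φ)/3.
Middle (φ from 0 to π): 25000/3.
Outer (θ from 0 to 2π): 50000π/3.

Therefore ∯_{∂V} F · n dS = 50000π/3.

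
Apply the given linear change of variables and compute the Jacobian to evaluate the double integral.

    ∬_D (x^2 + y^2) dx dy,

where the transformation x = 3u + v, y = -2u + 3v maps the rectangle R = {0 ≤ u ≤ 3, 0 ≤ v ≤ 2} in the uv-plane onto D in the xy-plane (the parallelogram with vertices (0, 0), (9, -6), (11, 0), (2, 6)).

Compute the Jacobian determinant of (x, y) with respect to (u, v):

    ∂(x,y)/∂(u,v) = | 3  1 | = (3)(3) - (1)(-2) = 11.
                   | -2  3 |

Its absolute value is |J| = 11 (the area scaling factor).

Substituting x = 3u + v, y = -2u + 3v into the integrand,

    x^2 + y^2 → 13u^2 - 6u v + 10v^2,

so the integral becomes

    ∬_R (13u^2 - 6u v + 10v^2) · |J| du dv = ∫_0^3 ∫_0^2 (143u^2 - 66u v + 110v^2) dv du.

Inner (v): 286u^2 - 132u + 880/3.
Outer (u): 2860.

Therefore ∬_D (x^2 + y^2) dx dy = 2860.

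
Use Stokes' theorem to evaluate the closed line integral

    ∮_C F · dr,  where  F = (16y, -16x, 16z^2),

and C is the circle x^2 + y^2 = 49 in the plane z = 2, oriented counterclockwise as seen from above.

Let S be the flat disk x^2 + y^2 ≤ 49 in the plane z = 2, with upward unit normal n̂ = ẑ. By Stokes' theorem,

    ∮_C F · dr = ∬_S (∇ × F) · n̂ dS = ∬_D (curl F)_z dA,

where D is the disk x^2 + y^2 ≤ 49.

Compute the curl of F = (16y, -16x, 16z^2):
    (∇ × F)_x = ∂F_z/∂y - ∂F_y/∂z = 0,
    (∇ × F)_y = ∂F_x/∂z - ∂F_z/∂x = 0,
    (∇ × F)_z = ∂F_y/∂x - ∂F_x/∂y = -32.

On z = 2, (curl F)_z = -32.

Convert to polar (x = r cos θ, y = r sin θ, dA = r dr dθ); the integrand becomes -32, so

    ∬_D (curl F)_z dA = ∫_0^{2π} ∫_0^{7} (-32) · r dr dθ.

Inner (r from 0 to 7): -784.
Outer (θ from 0 to 2π): -1568π.

Therefore ∮_C F · dr = -1568π.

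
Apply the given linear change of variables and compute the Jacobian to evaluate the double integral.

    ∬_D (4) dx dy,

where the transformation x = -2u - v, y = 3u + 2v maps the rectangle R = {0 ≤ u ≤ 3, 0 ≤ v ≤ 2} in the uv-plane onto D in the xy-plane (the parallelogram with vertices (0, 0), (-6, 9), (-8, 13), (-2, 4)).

Compute the Jacobian determinant of (x, y) with respect to (u, v):

    ∂(x,y)/∂(u,v) = | -2  -1 | = (-2)(2) - (-1)(3) = -1.
                   | 3  2 |

Its absolute value is |J| = 1 (the area scaling factor).

Substituting x = -2u - v, y = 3u + 2v into the integrand,

    4 → 4,

so the integral becomes

    ∬_R (4) · |J| du dv = ∫_0^3 ∫_0^2 (4) dv du.

Inner (v): 8.
Outer (u): 24.

Therefore ∬_D (4) dx dy = 24.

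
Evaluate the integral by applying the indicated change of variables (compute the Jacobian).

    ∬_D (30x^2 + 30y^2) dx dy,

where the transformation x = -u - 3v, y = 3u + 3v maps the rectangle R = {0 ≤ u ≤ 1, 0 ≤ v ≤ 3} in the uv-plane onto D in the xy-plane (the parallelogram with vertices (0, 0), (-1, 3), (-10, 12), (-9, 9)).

Compute the Jacobian determinant of (x, y) with respect to (u, v):

    ∂(x,y)/∂(u,v) = | -1  -3 | = (-1)(3) - (-3)(3) = 6.
                   | 3  3 |

Its absolute value is |J| = 6 (the area scaling factor).

Substituting x = -u - 3v, y = 3u + 3v into the integrand,

    30x^2 + 30y^2 → 300u^2 + 720u v + 540v^2,

so the integral becomes

    ∬_R (300u^2 + 720u v + 540v^2) · |J| du dv = ∫_0^1 ∫_0^3 (1800u^2 + 4320u v + 3240v^2) dv du.

Inner (v): 5400u^2 + 19440u + 29160.
Outer (u): 40680.

Therefore ∬_D (30x^2 + 30y^2) dx dy = 40680.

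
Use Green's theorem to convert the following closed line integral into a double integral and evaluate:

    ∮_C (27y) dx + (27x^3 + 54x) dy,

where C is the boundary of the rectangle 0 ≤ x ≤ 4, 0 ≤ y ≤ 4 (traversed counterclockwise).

Green's theorem converts the closed line integral into a double integral over the enclosed region D:

    ∮_C P dx + Q dy = ∬_D (∂Q/∂x - ∂P/∂y) dA.

Here P = 27y, Q = 27x^3 + 54x, so

    ∂Q/∂x = 81x^2 + 54,    ∂P/∂y = 27,
    ∂Q/∂x - ∂P/∂y = 81x^2 + 27.

D is the region 0 ≤ x ≤ 4, 0 ≤ y ≤ 4. Evaluating the double integral:

    ∬_D (81x^2 + 27) dA = ∫_0^{4} ∫_0^{4} (81x^2 + 27) dy dx.

Inner (y from 0 to 4): 324x^2 + 108.
Outer (x from 0 to 4): 7344.

Therefore ∮_C P dx + Q dy = 7344.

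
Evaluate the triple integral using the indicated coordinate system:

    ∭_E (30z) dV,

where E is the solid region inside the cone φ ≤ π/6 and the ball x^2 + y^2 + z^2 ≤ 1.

In spherical coordinates, x = ρ sin(φ) cos(θ), y = ρ sin(φ) sin(θ), z = ρ cos(φ), and dV = ρ^2 sin(φ) dρ dφ dθ.

The integrand becomes 30ρ cos(φ), so

    ∭_E (30z) dV = ∫_{0}^{2π} ∫_{0}^{π/6} ∫_{0}^{1} (30ρ cos(φ)) · ρ^2 sin(φ) dρ dφ dθ.

Inner (ρ): 15sin(2φ)/4.
Middle (φ): 15/16.
Outer (θ): 15π/8.

Therefore the triple integral equals 15π/8.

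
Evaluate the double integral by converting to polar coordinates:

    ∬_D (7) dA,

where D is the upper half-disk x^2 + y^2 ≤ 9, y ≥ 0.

The region D is 0 ≤ r ≤ 3, 0 ≤ θ ≤ π in polar coordinates, where x = r cos(θ), y = r sin(θ), and dA = r dr dθ.

Under the substitution, the integrand becomes 7, so

    ∬_D (7) dA = ∫_{0}^{π} ∫_{0}^{3} (7) · r dr dθ.

Inner integral (in r): ∫_{0}^{3} (7) · r dr = 63/2.

Outer integral (in θ): ∫_{0}^{π} (63/2) dθ = 63π/2.

Therefore ∬_D (7) dA = 63π/2.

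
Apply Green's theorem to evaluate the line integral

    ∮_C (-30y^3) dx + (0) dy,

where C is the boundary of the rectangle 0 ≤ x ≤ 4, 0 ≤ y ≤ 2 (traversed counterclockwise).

Green's theorem converts the closed line integral into a double integral over the enclosed region D:

    ∮_C P dx + Q dy = ∬_D (∂Q/∂x - ∂P/∂y) dA.

Here P = -30y^3, Q = 0, so

    ∂Q/∂x = 0,    ∂P/∂y = -90y^2,
    ∂Q/∂x - ∂P/∂y = 90y^2.

D is the region 0 ≤ x ≤ 4, 0 ≤ y ≤ 2. Evaluating the double integral:

    ∬_D (90y^2) dA = ∫_0^{4} ∫_0^{2} (90y^2) dy dx.

Inner (y from 0 to 2): 240.
Outer (x from 0 to 4): 960.

Therefore ∮_C P dx + Q dy = 960.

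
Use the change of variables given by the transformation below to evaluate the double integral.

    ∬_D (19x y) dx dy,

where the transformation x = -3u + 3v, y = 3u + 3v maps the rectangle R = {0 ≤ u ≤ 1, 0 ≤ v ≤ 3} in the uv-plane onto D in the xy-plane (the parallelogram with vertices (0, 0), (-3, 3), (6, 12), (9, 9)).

Compute the Jacobian determinant of (x, y) with respect to (u, v):

    ∂(x,y)/∂(u,v) = | -3  3 | = (-3)(3) - (3)(3) = -18.
                   | 3  3 |

Its absolute value is |J| = 18 (the area scaling factor).

Substituting x = -3u + 3v, y = 3u + 3v into the integrand,

    19x y → -171u^2 + 171v^2,

so the integral becomes

    ∬_R (-171u^2 + 171v^2) · |J| du dv = ∫_0^1 ∫_0^3 (-3078u^2 + 3078v^2) dv du.

Inner (v): 27702 - 9234u^2.
Outer (u): 24624.

Therefore ∬_D (19x y) dx dy = 24624.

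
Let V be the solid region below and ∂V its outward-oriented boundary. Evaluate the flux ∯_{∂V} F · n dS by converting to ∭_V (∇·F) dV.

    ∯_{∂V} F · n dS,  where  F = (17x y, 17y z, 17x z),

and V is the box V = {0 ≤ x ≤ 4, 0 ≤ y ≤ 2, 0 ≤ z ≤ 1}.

By the divergence theorem,

    ∯_{∂V} F · n dS = ∭_V (∇ · F) dV.

Compute the divergence:
    ∇ · F = ∂F_x/∂x + ∂F_y/∂y + ∂F_z/∂z = 17y + 17z + 17x = 17x + 17y + 17z.

V is a rectangular box, so dV = dx dy dz with 0 ≤ x ≤ 4, 0 ≤ y ≤ 2, 0 ≤ z ≤ 1.

Integrate (17x + 17y + 17z) over V as an iterated integral:

    ∭_V (∇·F) dV = ∫_0^{4} ∫_0^{2} ∫_0^{1} (17x + 17y + 17z) dz dy dx.

Inner (z from 0 to 1): 17x + 17y + 17/2.
Middle (y from 0 to 2): 34x + 51.
Outer (x from 0 to 4): 476.

Therefore ∯_{∂V} F · n dS = 476.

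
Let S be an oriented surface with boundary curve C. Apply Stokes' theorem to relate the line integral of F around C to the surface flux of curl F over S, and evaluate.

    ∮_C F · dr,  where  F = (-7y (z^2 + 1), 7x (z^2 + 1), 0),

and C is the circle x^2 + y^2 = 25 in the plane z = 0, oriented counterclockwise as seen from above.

Let S be the flat disk x^2 + y^2 ≤ 25 in the plane z = 0, with upward unit normal n̂ = ẑ. By Stokes' theorem,

    ∮_C F · dr = ∬_S (∇ × F) · n̂ dS = ∬_D (curl F)_z dA,

where D is the disk x^2 + y^2 ≤ 25.

Compute the curl of F = (-7y (z^2 + 1), 7x (z^2 + 1), 0):
    (∇ × F)_x = ∂F_z/∂y - ∂F_y/∂z = -14x z,
    (∇ × F)_y = ∂F_x/∂z - ∂F_z/∂x = -14y z,
    (∇ × F)_z = ∂F_y/∂x - ∂F_x/∂y = 14z^2 + 14.

On z = 0, (curl F)_z = 14.

Convert to polar (x = r cos θ, y = r sin θ, dA = r dr dθ); the integrand becomes 14, so

    ∬_D (curl F)_z dA = ∫_0^{2π} ∫_0^{5} (14) · r dr dθ.

Inner (r from 0 to 5): 175.
Outer (θ from 0 to 2π): 350π.

Therefore ∮_C F · dr = 350π.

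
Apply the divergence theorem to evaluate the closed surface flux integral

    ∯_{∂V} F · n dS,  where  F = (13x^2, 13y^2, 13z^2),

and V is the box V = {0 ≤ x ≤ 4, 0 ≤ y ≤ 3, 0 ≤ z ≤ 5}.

By the divergence theorem,

    ∯_{∂V} F · n dS = ∭_V (∇ · F) dV.

Compute the divergence:
    ∇ · F = ∂F_x/∂x + ∂F_y/∂y + ∂F_z/∂z = 26x + 26y + 26z.

V is a rectangular box, so dV = dx dy dz with 0 ≤ x ≤ 4, 0 ≤ y ≤ 3, 0 ≤ z ≤ 5.

Integrate (26x + 26y + 26z) over V as an iterated integral:

    ∭_V (∇·F) dV = ∫_0^{4} ∫_0^{3} ∫_0^{5} (26x + 26y + 26z) dz dy dx.

Inner (z from 0 to 5): 130x + 130y + 325.
Middle (y from 0 to 3): 390x + 1560.
Outer (x from 0 to 4): 9360.

Therefore ∯_{∂V} F · n dS = 9360.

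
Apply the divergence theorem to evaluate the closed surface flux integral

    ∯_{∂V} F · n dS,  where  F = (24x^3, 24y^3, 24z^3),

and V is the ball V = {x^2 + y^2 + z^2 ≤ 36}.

By the divergence theorem,

    ∯_{∂V} F · n dS = ∭_V (∇ · F) dV.

Compute the divergence:
    ∇ · F = ∂F_x/∂x + ∂F_y/∂y + ∂F_z/∂z = 72x^2 + 72y^2 + 72z^2.

In spherical coordinates, x = ρ sin(φ) cos(θ), y = ρ sin(φ) sin(θ), z = ρ cos(φ), dV = ρ^2 sin(φ) dρ dφ dθ, with 0 ≤ ρ ≤ 6, 0 ≤ φ ≤ π, 0 ≤ θ ≤ 2π.

The integrand, after substitution and multiplying by the volume element, becomes (72ρ^2) · ρ^2 sin(φ), so

    ∭_V (∇·F) dV = ∫_0^{2π} ∫_0^{π} ∫_0^{6} (72ρ^2) · ρ^2 sin(φ) dρ dφ dθ.

Inner (ρ from 0 to 6): 559872sin(φ)/5.
Middle (φ from 0 to π): 1119744/5.
Outer (θ from 0 to 2π): 2239488π/5.

Therefore ∯_{∂V} F · n dS = 2239488π/5.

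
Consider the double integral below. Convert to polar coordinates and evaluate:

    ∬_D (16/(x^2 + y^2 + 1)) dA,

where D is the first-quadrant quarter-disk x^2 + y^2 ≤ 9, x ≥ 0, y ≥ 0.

The region D is 0 ≤ r ≤ 3, 0 ≤ θ ≤ π/2 in polar coordinates, where x = r cos(θ), y = r sin(θ), and dA = r dr dθ.

Under the substitution, the integrand becomes 16/(r^2 + 1), so

    ∬_D (16/(x^2 + y^2 + 1)) dA = ∫_{0}^{π/2} ∫_{0}^{3} (16/(r^2 + 1)) · r dr dθ.

Inner integral (in r): ∫_{0}^{3} (16/(r^2 + 1)) · r dr = log(100000000).

Outer integral (in θ): ∫_{0}^{π/2} (log(100000000)) dθ = 4π log(10).

Therefore ∬_D (16/(x^2 + y^2 + 1)) dA = 4π log(10).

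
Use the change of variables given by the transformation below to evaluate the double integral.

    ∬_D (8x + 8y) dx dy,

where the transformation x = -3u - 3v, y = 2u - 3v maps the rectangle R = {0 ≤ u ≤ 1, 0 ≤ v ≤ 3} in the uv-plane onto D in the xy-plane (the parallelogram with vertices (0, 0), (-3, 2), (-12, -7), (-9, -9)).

Compute the Jacobian determinant of (x, y) with respect to (u, v):

    ∂(x,y)/∂(u,v) = | -3  -3 | = (-3)(-3) - (-3)(2) = 15.
                   | 2  -3 |

Its absolute value is |J| = 15 (the area scaling factor).

Substituting x = -3u - 3v, y = 2u - 3v into the integrand,

    8x + 8y → -8u - 48v,

so the integral becomes

    ∬_R (-8u - 48v) · |J| du dv = ∫_0^1 ∫_0^3 (-120u - 720v) dv du.

Inner (v): -360u - 3240.
Outer (u): -3420.

Therefore ∬_D (8x + 8y) dx dy = -3420.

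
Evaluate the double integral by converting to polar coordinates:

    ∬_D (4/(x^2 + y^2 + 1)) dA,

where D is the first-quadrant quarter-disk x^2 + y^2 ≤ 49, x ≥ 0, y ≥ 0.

The region D is 0 ≤ r ≤ 7, 0 ≤ θ ≤ π/2 in polar coordinates, where x = r cos(θ), y = r sin(θ), and dA = r dr dθ.

Under the substitution, the integrand becomes 4/(r^2 + 1), so

    ∬_D (4/(x^2 + y^2 + 1)) dA = ∫_{0}^{π/2} ∫_{0}^{7} (4/(r^2 + 1)) · r dr dθ.

Inner integral (in r): ∫_{0}^{7} (4/(r^2 + 1)) · r dr = log(2500).

Outer integral (in θ): ∫_{0}^{π/2} (log(2500)) dθ = π log(50).

Therefore ∬_D (4/(x^2 + y^2 + 1)) dA = π log(50).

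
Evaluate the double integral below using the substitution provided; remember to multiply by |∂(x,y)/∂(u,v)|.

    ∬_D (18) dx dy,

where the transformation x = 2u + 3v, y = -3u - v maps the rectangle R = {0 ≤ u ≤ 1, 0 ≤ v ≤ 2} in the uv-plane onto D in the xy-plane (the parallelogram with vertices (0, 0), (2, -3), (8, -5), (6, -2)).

Compute the Jacobian determinant of (x, y) with respect to (u, v):

    ∂(x,y)/∂(u,v) = | 2  3 | = (2)(-1) - (3)(-3) = 7.
                   | -3  -1 |

Its absolute value is |J| = 7 (the area scaling factor).

Substituting x = 2u + 3v, y = -3u - v into the integrand,

    18 → 18,

so the integral becomes

    ∬_R (18) · |J| du dv = ∫_0^1 ∫_0^2 (126) dv du.

Inner (v): 252.
Outer (u): 252.

Therefore ∬_D (18) dx dy = 252.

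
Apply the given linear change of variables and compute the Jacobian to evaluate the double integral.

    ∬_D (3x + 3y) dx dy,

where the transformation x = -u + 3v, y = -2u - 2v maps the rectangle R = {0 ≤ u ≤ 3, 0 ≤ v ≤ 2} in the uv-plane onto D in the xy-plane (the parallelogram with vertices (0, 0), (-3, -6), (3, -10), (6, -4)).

Compute the Jacobian determinant of (x, y) with respect to (u, v):

    ∂(x,y)/∂(u,v) = | -1  3 | = (-1)(-2) - (3)(-2) = 8.
                   | -2  -2 |

Its absolute value is |J| = 8 (the area scaling factor).

Substituting x = -u + 3v, y = -2u - 2v into the integrand,

    3x + 3y → -9u + 3v,

so the integral becomes

    ∬_R (-9u + 3v) · |J| du dv = ∫_0^3 ∫_0^2 (-72u + 24v) dv du.

Inner (v): 48 - 144u.
Outer (u): -504.

Therefore ∬_D (3x + 3y) dx dy = -504.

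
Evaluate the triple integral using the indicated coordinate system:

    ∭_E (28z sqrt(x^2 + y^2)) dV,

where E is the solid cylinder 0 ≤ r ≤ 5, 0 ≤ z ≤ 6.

In cylindrical coordinates, x = r cos(θ), y = r sin(θ), z = z, and dV = r dr dθ dz.

The integrand becomes 28r z, so

    ∭_E (28z sqrt(x^2 + y^2)) dV = ∫_{0}^{2π} ∫_{0}^{5} ∫_{0}^{6} (28r z) · r dz dr dθ.

Inner (z): 504r^2.
Middle (r from 0 to 5): 21000.
Outer (θ): 42000π.

Therefore the triple integral equals 42000π.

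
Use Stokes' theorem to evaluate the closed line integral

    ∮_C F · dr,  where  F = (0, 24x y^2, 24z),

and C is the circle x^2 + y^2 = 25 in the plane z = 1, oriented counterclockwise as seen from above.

Let S be the flat disk x^2 + y^2 ≤ 25 in the plane z = 1, with upward unit normal n̂ = ẑ. By Stokes' theorem,

    ∮_C F · dr = ∬_S (∇ × F) · n̂ dS = ∬_D (curl F)_z dA,

where D is the disk x^2 + y^2 ≤ 25.

Compute the curl of F = (0, 24x y^2, 24z):
    (∇ × F)_x = ∂F_z/∂y - ∂F_y/∂z = 0,
    (∇ × F)_y = ∂F_x/∂z - ∂F_z/∂x = 0,
    (∇ × F)_z = ∂F_y/∂x - ∂F_x/∂y = 24y^2.

On z = 1, (curl F)_z = 24y^2.

Convert to polar (x = r cos θ, y = r sin θ, dA = r dr dθ); the integrand becomes 24r^2sin(θ)^2, so

    ∬_D (curl F)_z dA = ∫_0^{2π} ∫_0^{5} (24r^2sin(θ)^2) · r dr dθ.

Inner (r from 0 to 5): 3750sin(θ)^2.
Outer (θ from 0 to 2π): 3750π.

Therefore ∮_C F · dr = 3750π.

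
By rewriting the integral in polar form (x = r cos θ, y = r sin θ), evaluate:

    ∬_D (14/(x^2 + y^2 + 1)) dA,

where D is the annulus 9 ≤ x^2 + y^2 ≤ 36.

The region D is 3 ≤ r ≤ 6, 0 ≤ θ ≤ 2π in polar coordinates, where x = r cos(θ), y = r sin(θ), and dA = r dr dθ.

Under the substitution, the integrand becomes 14/(r^2 + 1), so

    ∬_D (14/(x^2 + y^2 + 1)) dA = ∫_{0}^{2π} ∫_{3}^{6} (14/(r^2 + 1)) · r dr dθ.

Inner integral (in r): ∫_{3}^{6} (14/(r^2 + 1)) · r dr = log(94931877133/10000000).

Outer integral (in θ): ∫_{0}^{2π} (log(94931877133/10000000)) dθ = log((94931877133/10000000)^(2π)).

Therefore ∬_D (14/(x^2 + y^2 + 1)) dA = log((94931877133/10000000)^(2π)).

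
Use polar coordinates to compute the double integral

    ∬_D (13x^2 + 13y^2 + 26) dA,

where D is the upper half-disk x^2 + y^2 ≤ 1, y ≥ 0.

The region D is 0 ≤ r ≤ 1, 0 ≤ θ ≤ π in polar coordinates, where x = r cos(θ), y = r sin(θ), and dA = r dr dθ.

Under the substitution, the integrand becomes 13r^2 + 26, so

    ∬_D (13x^2 + 13y^2 + 26) dA = ∫_{0}^{π} ∫_{0}^{1} (13r^2 + 26) · r dr dθ.

Inner integral (in r): ∫_{0}^{1} (13r^2 + 26) · r dr = 65/4.

Outer integral (in θ): ∫_{0}^{π} (65/4) dθ = 65π/4.

Therefore ∬_D (13x^2 + 13y^2 + 26) dA = 65π/4.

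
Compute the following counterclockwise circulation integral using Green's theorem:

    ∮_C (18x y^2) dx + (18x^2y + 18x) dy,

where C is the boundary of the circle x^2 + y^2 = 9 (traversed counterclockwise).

Green's theorem converts the closed line integral into a double integral over the enclosed region D:

    ∮_C P dx + Q dy = ∬_D (∂Q/∂x - ∂P/∂y) dA.

Here P = 18x y^2, Q = 18x^2y + 18x, so

    ∂Q/∂x = 36x y + 18,    ∂P/∂y = 36x y,
    ∂Q/∂x - ∂P/∂y = 18.

D is the region x^2 + y^2 ≤ 9. Evaluating the double integral:

In polar coordinates (x = r cos θ, y = r sin θ, dA = r dr dθ) the integrand becomes 18, so

    ∬_D (18) dA = ∫_0^{2π} ∫_0^{3} (18) · r dr dθ.

Inner (r from 0 to 3): 81.
Outer (θ from 0 to 2π): 162π.

Therefore ∮_C P dx + Q dy = 162π.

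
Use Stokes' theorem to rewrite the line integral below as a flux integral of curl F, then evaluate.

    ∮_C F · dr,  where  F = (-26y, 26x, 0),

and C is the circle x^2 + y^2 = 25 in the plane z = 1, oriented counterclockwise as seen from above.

Let S be the flat disk x^2 + y^2 ≤ 25 in the plane z = 1, with upward unit normal n̂ = ẑ. By Stokes' theorem,

    ∮_C F · dr = ∬_S (∇ × F) · n̂ dS = ∬_D (curl F)_z dA,

where D is the disk x^2 + y^2 ≤ 25.

Compute the curl of F = (-26y, 26x, 0):
    (∇ × F)_x = ∂F_z/∂y - ∂F_y/∂z = 0,
    (∇ × F)_y = ∂F_x/∂z - ∂F_z/∂x = 0,
    (∇ × F)_z = ∂F_y/∂x - ∂F_x/∂y = 52.

On z = 1, (curl F)_z = 52.

Convert to polar (x = r cos θ, y = r sin θ, dA = r dr dθ); the integrand becomes 52, so

    ∬_D (curl F)_z dA = ∫_0^{2π} ∫_0^{5} (52) · r dr dθ.

Inner (r from 0 to 5): 650.
Outer (θ from 0 to 2π): 1300π.

Therefore ∮_C F · dr = 1300π.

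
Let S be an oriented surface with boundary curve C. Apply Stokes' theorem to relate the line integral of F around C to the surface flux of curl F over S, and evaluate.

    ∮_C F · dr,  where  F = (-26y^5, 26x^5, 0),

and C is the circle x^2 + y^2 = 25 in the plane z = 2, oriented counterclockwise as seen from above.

Let S be the flat disk x^2 + y^2 ≤ 25 in the plane z = 2, with upward unit normal n̂ = ẑ. By Stokes' theorem,

    ∮_C F · dr = ∬_S (∇ × F) · n̂ dS = ∬_D (curl F)_z dA,

where D is the disk x^2 + y^2 ≤ 25.

Compute the curl of F = (-26y^5, 26x^5, 0):
    (∇ × F)_x = ∂F_z/∂y - ∂F_y/∂z = 0,
    (∇ × F)_y = ∂F_x/∂z - ∂F_z/∂x = 0,
    (∇ × F)_z = ∂F_y/∂x - ∂F_x/∂y = 130x^4 + 130y^4.

On z = 2, (curl F)_z = 130x^4 + 130y^4.

Convert to polar (x = r cos θ, y = r sin θ, dA = r dr dθ); the integrand becomes 130r^4(sin(θ)^4 + cos(θ)^4), so

    ∬_D (curl F)_z dA = ∫_0^{2π} ∫_0^{5} (130r^4(sin(θ)^4 + cos(θ)^4)) · r dr dθ.

Inner (r from 0 to 5): 1015625sin(θ)^4/3 + 1015625cos(θ)^4/3.
Outer (θ from 0 to 2π): 1015625π/2.

Therefore ∮_C F · dr = 1015625π/2.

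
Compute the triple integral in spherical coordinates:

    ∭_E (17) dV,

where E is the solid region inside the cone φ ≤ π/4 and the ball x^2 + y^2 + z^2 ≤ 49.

In spherical coordinates, x = ρ sin(φ) cos(θ), y = ρ sin(φ) sin(θ), z = ρ cos(φ), and dV = ρ^2 sin(φ) dρ dφ dθ.

The integrand becomes 17, so

    ∭_E (17) dV = ∫_{0}^{2π} ∫_{0}^{π/4} ∫_{0}^{7} (17) · ρ^2 sin(φ) dρ dφ dθ.

Inner (ρ): 5831sin(φ)/3.
Middle (φ): 5831/3 - 5831sqrt(2)/6.
Outer (θ): 5831π (2 - sqrt(2))/3.

Therefore the triple integral equals 5831π (2 - sqrt(2))/3.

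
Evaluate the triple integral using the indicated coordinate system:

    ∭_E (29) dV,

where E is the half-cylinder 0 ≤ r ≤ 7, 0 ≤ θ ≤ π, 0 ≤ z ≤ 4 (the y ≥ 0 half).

In cylindrical coordinates, x = r cos(θ), y = r sin(θ), z = z, and dV = r dr dθ dz.

The integrand becomes 29, so

    ∭_E (29) dV = ∫_{0}^{π} ∫_{0}^{7} ∫_{0}^{4} (29) · r dz dr dθ.

Inner (z): 116r.
Middle (r from 0 to 7): 2842.
Outer (θ): 2842π.

Therefore the triple integral equals 2842π.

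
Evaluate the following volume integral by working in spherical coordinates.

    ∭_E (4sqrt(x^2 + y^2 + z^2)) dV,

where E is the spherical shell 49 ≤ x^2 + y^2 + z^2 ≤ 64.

In spherical coordinates, x = ρ sin(φ) cos(θ), y = ρ sin(φ) sin(θ), z = ρ cos(φ), and dV = ρ^2 sin(φ) dρ dφ dθ.

The integrand becomes 4ρ, so

    ∭_E (4sqrt(x^2 + y^2 + z^2)) dV = ∫_{0}^{2π} ∫_{0}^{π} ∫_{7}^{8} (4ρ) · ρ^2 sin(φ) dρ dφ dθ.

Inner (ρ): 1695sin(φ).
Middle (φ): 3390.
Outer (θ): 6780π.

Therefore the triple integral equals 6780π.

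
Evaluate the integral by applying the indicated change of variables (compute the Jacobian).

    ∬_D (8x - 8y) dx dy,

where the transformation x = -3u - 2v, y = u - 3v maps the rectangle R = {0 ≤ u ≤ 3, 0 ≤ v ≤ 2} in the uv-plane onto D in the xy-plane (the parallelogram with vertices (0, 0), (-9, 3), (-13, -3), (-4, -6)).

Compute the Jacobian determinant of (x, y) with respect to (u, v):

    ∂(x,y)/∂(u,v) = | -3  -2 | = (-3)(-3) - (-2)(1) = 11.
                   | 1  -3 |

Its absolute value is |J| = 11 (the area scaling factor).

Substituting x = -3u - 2v, y = u - 3v into the integrand,

    8x - 8y → -32u + 8v,

so the integral becomes

    ∬_R (-32u + 8v) · |J| du dv = ∫_0^3 ∫_0^2 (-352u + 88v) dv du.

Inner (v): 176 - 704u.
Outer (u): -2640.

Therefore ∬_D (8x - 8y) dx dy = -2640.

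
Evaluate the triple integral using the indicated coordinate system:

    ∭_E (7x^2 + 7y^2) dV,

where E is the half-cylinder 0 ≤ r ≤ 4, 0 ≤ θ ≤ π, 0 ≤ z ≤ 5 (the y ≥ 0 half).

In cylindrical coordinates, x = r cos(θ), y = r sin(θ), z = z, and dV = r dr dθ dz.

The integrand becomes 7r^2, so

    ∭_E (7x^2 + 7y^2) dV = ∫_{0}^{π} ∫_{0}^{4} ∫_{0}^{5} (7r^2) · r dz dr dθ.

Inner (z): 35r^3.
Middle (r from 0 to 4): 2240.
Outer (θ): 2240π.

Therefore the triple integral equals 2240π.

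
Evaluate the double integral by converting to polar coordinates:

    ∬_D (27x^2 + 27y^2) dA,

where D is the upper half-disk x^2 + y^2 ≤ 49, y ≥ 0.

The region D is 0 ≤ r ≤ 7, 0 ≤ θ ≤ π in polar coordinates, where x = r cos(θ), y = r sin(θ), and dA = r dr dθ.

Under the substitution, the integrand becomes 27r^2, so

    ∬_D (27x^2 + 27y^2) dA = ∫_{0}^{π} ∫_{0}^{7} (27r^2) · r dr dθ.

Inner integral (in r): ∫_{0}^{7} (27r^2) · r dr = 64827/4.

Outer integral (in θ): ∫_{0}^{π} (64827/4) dθ = 64827π/4.

Therefore ∬_D (27x^2 + 27y^2) dA = 64827π/4.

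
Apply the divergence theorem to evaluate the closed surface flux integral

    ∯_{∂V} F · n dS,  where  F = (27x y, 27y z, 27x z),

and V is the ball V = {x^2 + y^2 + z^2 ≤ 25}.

By the divergence theorem,

    ∯_{∂V} F · n dS = ∭_V (∇ · F) dV.

Compute the divergence:
    ∇ · F = ∂F_x/∂x + ∂F_y/∂y + ∂F_z/∂z = 27y + 27z + 27x = 27x + 27y + 27z.

In spherical coordinates, x = ρ sin(φ) cos(θ), y = ρ sin(φ) sin(θ), z = ρ cos(φ), dV = ρ^2 sin(φ) dρ dφ dθ, with 0 ≤ ρ ≤ 5, 0 ≤ φ ≤ π, 0 ≤ θ ≤ 2π.

The integrand, after substitution and multiplying by the volume element, becomes (27ρ (sqrt(2)sin(φ)sin(θ + π/4) + cos(φ))) · ρ^2 sin(φ), so

    ∭_V (∇·F) dV = ∫_0^{2π} ∫_0^{π} ∫_0^{5} (27ρ (sqrt(2)sin(φ)sin(θ + π/4) + cos(φ))) · ρ^2 sin(φ) dρ dφ dθ.

Inner (ρ from 0 to 5): 16875(sqrt(2)sin(φ)sin(θ + π/4) + cos(φ))sin(φ)/4.
Middle (φ from 0 to π): 16875sqrt(2)π sin(θ + π/4)/8.
Outer (θ from 0 to 2π): 0.

Therefore ∯_{∂V} F · n dS = 0.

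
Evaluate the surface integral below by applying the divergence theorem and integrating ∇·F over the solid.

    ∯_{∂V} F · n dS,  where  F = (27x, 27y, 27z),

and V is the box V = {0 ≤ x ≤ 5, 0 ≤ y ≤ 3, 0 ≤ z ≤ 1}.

By the divergence theorem,

    ∯_{∂V} F · n dS = ∭_V (∇ · F) dV.

Compute the divergence:
    ∇ · F = ∂F_x/∂x + ∂F_y/∂y + ∂F_z/∂z = 27 + 27 + 27 = 81.

V is a rectangular box, so dV = dx dy dz with 0 ≤ x ≤ 5, 0 ≤ y ≤ 3, 0 ≤ z ≤ 1.

Integrate (81) over V as an iterated integral:

    ∭_V (∇·F) dV = ∫_0^{5} ∫_0^{3} ∫_0^{1} (81) dz dy dx.

Inner (z from 0 to 1): 81.
Middle (y from 0 to 3): 243.
Outer (x from 0 to 5): 1215.

Therefore ∯_{∂V} F · n dS = 1215.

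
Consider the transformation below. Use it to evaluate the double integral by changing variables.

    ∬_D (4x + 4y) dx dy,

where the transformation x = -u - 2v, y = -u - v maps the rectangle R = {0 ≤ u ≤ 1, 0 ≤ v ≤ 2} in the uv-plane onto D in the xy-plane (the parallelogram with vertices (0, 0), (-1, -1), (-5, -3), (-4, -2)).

Compute the Jacobian determinant of (x, y) with respect to (u, v):

    ∂(x,y)/∂(u,v) = | -1  -2 | = (-1)(-1) - (-2)(-1) = -1.
                   | -1  -1 |

Its absolute value is |J| = 1 (the area scaling factor).

Substituting x = -u - 2v, y = -u - v into the integrand,

    4x + 4y → -8u - 12v,

so the integral becomes

    ∬_R (-8u - 12v) · |J| du dv = ∫_0^1 ∫_0^2 (-8u - 12v) dv du.

Inner (v): -16u - 24.
Outer (u): -32.

Therefore ∬_D (4x + 4y) dx dy = -32.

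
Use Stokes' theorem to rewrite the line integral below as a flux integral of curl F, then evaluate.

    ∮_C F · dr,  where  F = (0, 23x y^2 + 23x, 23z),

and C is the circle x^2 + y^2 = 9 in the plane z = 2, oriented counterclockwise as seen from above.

Let S be the flat disk x^2 + y^2 ≤ 9 in the plane z = 2, with upward unit normal n̂ = ẑ. By Stokes' theorem,

    ∮_C F · dr = ∬_S (∇ × F) · n̂ dS = ∬_D (curl F)_z dA,

where D is the disk x^2 + y^2 ≤ 9.

Compute the curl of F = (0, 23x y^2 + 23x, 23z):
    (∇ × F)_x = ∂F_z/∂y - ∂F_y/∂z = 0,
    (∇ × F)_y = ∂F_x/∂z - ∂F_z/∂x = 0,
    (∇ × F)_z = ∂F_y/∂x - ∂F_x/∂y = 23y^2 + 23.

On z = 2, (curl F)_z = 23y^2 + 23.

Convert to polar (x = r cos θ, y = r sin θ, dA = r dr dθ); the integrand becomes 23r^2sin(θ)^2 + 23, so

    ∬_D (curl F)_z dA = ∫_0^{2π} ∫_0^{3} (23r^2sin(θ)^2 + 23) · r dr dθ.

Inner (r from 0 to 3): 1863sin(θ)^2/4 + 207/2.
Outer (θ from 0 to 2π): 2691π/4.

Therefore ∮_C F · dr = 2691π/4.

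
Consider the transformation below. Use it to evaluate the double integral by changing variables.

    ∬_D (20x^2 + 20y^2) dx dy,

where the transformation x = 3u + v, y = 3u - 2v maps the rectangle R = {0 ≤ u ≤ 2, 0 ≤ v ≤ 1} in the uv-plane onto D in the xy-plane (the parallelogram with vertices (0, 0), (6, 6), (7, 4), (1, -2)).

Compute the Jacobian determinant of (x, y) with respect to (u, v):

    ∂(x,y)/∂(u,v) = | 3  1 | = (3)(-2) - (1)(3) = -9.
                   | 3  -2 |

Its absolute value is |J| = 9 (the area scaling factor).

Substituting x = 3u + v, y = 3u - 2v into the integrand,

    20x^2 + 20y^2 → 360u^2 - 120u v + 100v^2,

so the integral becomes

    ∬_R (360u^2 - 120u v + 100v^2) · |J| du dv = ∫_0^2 ∫_0^1 (3240u^2 - 1080u v + 900v^2) dv du.

Inner (v): 3240u^2 - 540u + 300.
Outer (u): 8160.

Therefore ∬_D (20x^2 + 20y^2) dx dy = 8160.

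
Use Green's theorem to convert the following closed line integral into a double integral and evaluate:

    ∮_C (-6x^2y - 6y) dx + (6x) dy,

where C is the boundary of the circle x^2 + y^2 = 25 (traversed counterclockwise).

Green's theorem converts the closed line integral into a double integral over the enclosed region D:

    ∮_C P dx + Q dy = ∬_D (∂Q/∂x - ∂P/∂y) dA.

Here P = -6x^2y - 6y, Q = 6x, so

    ∂Q/∂x = 6,    ∂P/∂y = -6x^2 - 6,
    ∂Q/∂x - ∂P/∂y = 6x^2 + 12.

D is the region x^2 + y^2 ≤ 25. Evaluating the double integral:

In polar coordinates (x = r cos θ, y = r sin θ, dA = r dr dθ) the integrand becomes 6r^2cos(θ)^2 + 12, so

    ∬_D (6x^2 + 12) dA = ∫_0^{2π} ∫_0^{5} (6r^2cos(θ)^2 + 12) · r dr dθ.

Inner (r from 0 to 5): 1875cos(θ)^2/2 + 150.
Outer (θ from 0 to 2π): 2475π/2.

Therefore ∮_C P dx + Q dy = 2475π/2.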